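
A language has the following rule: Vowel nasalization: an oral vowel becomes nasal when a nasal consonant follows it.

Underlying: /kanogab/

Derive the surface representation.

/a/ before nasal /n/ → [ã]

[kãnogab]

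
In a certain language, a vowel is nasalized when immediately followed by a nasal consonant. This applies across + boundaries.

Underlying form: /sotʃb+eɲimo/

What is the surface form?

/e/ before nasal /ɲ/ → [ẽ]
/i/ before nasal /m/ → [ĩ]

[sotʃb+ẽɲĩmo]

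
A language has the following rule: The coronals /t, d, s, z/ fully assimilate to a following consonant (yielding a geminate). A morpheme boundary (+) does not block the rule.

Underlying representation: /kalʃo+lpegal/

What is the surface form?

[kalʃo+lpegal]

no segment meets the rule's conditions; no change.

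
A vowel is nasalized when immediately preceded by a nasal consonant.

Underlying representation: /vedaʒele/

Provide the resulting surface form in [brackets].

no segment meets the rule's conditions; no change.

[vedaʒele]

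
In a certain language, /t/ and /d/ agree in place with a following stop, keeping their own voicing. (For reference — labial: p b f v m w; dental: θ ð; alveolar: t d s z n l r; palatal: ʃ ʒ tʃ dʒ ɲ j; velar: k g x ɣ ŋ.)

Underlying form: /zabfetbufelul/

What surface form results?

/t/ before /b/ (labial) → [p]

[zabfepbufelul]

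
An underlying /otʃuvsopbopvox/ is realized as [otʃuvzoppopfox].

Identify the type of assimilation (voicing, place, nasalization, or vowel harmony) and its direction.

/s/→[z] /b/→[p] /v/→[f].
Each target copies a feature from the preceding segment, so the direction is progressive.

voicing assimilation, progressive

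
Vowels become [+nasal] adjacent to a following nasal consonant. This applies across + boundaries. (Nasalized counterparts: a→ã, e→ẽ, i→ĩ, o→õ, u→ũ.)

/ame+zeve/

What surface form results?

/a/ before nasal /m/ → [ã]

[ãme+zeve]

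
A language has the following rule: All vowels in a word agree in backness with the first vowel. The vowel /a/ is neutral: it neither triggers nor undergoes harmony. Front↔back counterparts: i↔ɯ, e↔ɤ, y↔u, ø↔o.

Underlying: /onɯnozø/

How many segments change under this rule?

1

/ø/ harmonizes with /o/ ([+back]) → [o]
1 segment changes.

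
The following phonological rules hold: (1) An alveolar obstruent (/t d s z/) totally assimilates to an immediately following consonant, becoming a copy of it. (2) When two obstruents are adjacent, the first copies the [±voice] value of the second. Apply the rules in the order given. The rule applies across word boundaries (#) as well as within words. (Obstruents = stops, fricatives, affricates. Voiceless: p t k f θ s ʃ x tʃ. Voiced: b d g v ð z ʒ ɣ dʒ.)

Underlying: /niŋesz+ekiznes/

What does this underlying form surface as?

[niŋezz+ekinnes]

Rule 1: /s/ before /z/ → [z] (total assimilation)
Rule 1: /z/ before /n/ → [n] (total assimilation)
After rule 1: niŋezz+ekinnes
Rule 2: no segment meets the rule's conditions; no change.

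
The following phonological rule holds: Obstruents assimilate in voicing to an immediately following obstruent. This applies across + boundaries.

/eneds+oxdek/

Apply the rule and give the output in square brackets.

/d/ before /s/ (voiceless) → [t]
/x/ before /d/ (voiced) → [ɣ]

[enets+oɣdek]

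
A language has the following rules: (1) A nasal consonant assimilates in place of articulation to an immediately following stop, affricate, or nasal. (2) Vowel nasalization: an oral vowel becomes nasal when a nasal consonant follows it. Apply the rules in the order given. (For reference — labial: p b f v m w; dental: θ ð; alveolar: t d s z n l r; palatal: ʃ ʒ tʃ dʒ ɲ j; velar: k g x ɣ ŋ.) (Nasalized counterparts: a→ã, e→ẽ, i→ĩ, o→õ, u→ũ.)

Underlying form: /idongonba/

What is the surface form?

Rule 1: /n/ before /g/ (velar) → [ŋ]
Rule 1: /n/ before /b/ (labial) → [m]
After rule 1: idoŋgomba
Rule 2: /o/ before nasal /ŋ/ → [õ]
Rule 2: /o/ before nasal /m/ → [õ]

[idõŋgõmba]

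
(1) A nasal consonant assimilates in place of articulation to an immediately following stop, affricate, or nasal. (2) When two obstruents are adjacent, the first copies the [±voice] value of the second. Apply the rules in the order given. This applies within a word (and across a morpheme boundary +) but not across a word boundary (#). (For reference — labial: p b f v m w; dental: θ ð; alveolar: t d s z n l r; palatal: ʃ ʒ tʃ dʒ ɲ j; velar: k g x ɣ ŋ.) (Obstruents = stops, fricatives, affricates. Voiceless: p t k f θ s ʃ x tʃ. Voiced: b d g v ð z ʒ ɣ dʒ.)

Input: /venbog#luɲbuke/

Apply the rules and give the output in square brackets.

[vembog#lumbuke]

Rule 1: /n/ before /b/ (labial) → [m]
Rule 1: /ɲ/ before /b/ (labial) → [m]
After rule 1: vembog#lumbuke
Rule 2: no segment meets the rule's conditions; no change.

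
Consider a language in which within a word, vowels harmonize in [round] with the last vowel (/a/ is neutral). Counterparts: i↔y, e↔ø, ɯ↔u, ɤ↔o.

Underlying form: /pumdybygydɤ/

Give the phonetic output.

/u/ harmonizes with /ɤ/ ([-round]) → [ɯ]
/y/ harmonizes with /ɤ/ ([-round]) → [i]
/y/ harmonizes with /ɤ/ ([-round]) → [i]
/y/ harmonizes with /ɤ/ ([-round]) → [i]

[pɯmdibigidɤ]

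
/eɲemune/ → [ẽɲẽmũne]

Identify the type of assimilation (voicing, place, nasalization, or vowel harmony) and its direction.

nasalization, regressive

/e/→[ẽ] /e/→[ẽ] /u/→[ũ].
Each target copies a feature from the following segment, so the direction is regressive.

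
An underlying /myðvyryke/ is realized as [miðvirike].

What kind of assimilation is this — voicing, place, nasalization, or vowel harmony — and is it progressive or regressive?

/y/→[i] /y/→[i] /y/→[i].
Vowels agree with the last vowel, so the harmony is regressive.

vowel harmony, regressive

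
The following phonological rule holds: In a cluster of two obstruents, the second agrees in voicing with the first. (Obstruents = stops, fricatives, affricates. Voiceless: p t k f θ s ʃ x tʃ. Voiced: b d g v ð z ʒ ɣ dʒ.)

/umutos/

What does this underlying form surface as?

no segment meets the rule's conditions; no change.

[umutos]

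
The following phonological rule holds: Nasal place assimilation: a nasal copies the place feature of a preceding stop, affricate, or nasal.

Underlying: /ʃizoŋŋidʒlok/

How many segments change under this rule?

0

No segment meets the rule's conditions.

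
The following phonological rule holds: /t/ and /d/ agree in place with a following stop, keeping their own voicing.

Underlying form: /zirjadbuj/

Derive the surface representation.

[zirjabbuj]

/d/ before /b/ (labial) → [b]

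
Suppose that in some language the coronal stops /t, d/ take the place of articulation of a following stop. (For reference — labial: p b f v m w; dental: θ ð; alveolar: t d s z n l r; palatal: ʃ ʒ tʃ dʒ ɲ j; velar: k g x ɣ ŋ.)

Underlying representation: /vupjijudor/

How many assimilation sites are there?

0

No segment meets the rule's conditions.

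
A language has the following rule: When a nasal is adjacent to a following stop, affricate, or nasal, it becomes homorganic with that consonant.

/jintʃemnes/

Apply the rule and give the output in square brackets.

/n/ before /tʃ/ (palatal) → [ɲ]
/m/ before /n/ (alveolar) → [n]

[jiɲtʃennes]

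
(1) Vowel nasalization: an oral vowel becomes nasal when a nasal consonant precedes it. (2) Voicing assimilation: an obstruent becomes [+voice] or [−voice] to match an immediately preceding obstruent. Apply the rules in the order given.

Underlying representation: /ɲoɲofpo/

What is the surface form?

[ɲõɲõfpo]

Rule 1: /o/ after nasal /ɲ/ → [õ]
Rule 1: /o/ after nasal /ɲ/ → [õ]
After rule 1: ɲõɲõfpo
Rule 2: no segment meets the rule's conditions; no change.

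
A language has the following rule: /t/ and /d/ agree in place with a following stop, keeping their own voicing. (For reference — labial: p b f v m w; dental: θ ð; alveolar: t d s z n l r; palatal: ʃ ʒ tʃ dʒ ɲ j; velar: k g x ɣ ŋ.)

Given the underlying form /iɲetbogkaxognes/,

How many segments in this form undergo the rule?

1

/t/ before /b/ (labial) → [p]
1 segment changes.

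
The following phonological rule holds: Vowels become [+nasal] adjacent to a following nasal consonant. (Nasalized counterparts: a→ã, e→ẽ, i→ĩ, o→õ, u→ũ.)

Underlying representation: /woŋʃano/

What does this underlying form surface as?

[wõŋʃãno]

/o/ before nasal /ŋ/ → [õ]
/a/ before nasal /n/ → [ã]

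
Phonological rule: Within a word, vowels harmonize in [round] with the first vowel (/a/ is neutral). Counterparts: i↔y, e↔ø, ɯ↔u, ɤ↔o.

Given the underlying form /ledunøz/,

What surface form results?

/u/ harmonizes with /e/ ([-round]) → [ɯ]
/ø/ harmonizes with /e/ ([-round]) → [e]

[ledɯnez]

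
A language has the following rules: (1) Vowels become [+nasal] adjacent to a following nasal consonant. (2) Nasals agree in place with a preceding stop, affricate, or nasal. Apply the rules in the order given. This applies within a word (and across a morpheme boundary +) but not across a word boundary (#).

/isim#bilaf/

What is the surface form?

[isĩm#bilaf]

Rule 1: /i/ before nasal /m/ → [ĩ]
After rule 1: isĩm#bilaf
Rule 2: no segment meets the rule's conditions; no change.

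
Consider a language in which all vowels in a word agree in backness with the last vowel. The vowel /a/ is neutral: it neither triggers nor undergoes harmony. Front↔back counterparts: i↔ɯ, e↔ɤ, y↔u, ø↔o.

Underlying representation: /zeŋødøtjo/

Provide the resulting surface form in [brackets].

/e/ harmonizes with /o/ ([+back]) → [ɤ]
/ø/ harmonizes with /o/ ([+back]) → [o]
/ø/ harmonizes with /o/ ([+back]) → [o]

[zɤŋodotjo]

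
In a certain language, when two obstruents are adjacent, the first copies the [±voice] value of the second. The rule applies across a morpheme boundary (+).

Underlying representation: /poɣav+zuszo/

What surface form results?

[poɣav+zuzzo]

/s/ before /z/ (voiced) → [z]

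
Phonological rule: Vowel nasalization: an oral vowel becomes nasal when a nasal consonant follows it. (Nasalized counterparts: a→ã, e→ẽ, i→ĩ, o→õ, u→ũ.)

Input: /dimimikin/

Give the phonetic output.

[dĩmĩmikĩn]

/i/ before nasal /m/ → [ĩ]
/i/ before nasal /m/ → [ĩ]
/i/ before nasal /n/ → [ĩ]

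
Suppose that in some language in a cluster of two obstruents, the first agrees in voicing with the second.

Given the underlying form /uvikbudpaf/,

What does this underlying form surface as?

[uvigbutpaf]

/k/ before /b/ (voiced) → [g]
/d/ before /p/ (voiceless) → [t]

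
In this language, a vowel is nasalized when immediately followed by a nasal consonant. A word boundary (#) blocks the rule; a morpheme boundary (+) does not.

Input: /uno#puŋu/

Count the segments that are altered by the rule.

/u/ before nasal /n/ → [ũ]
/u/ before nasal /ŋ/ → [ũ]
2 segments change.

2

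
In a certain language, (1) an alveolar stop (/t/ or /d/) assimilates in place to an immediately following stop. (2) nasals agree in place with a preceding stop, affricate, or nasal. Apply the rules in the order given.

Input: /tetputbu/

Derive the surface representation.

Rule 1: /t/ before /p/ (labial) → [p]
Rule 1: /t/ before /b/ (labial) → [p]
After rule 1: teppupbu
Rule 2: no segment meets the rule's conditions; no change.

[teppupbu]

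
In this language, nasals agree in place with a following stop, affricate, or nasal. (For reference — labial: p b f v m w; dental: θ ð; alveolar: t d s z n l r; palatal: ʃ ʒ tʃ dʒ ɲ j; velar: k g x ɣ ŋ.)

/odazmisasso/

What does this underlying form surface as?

[odazmisasso]

no segment meets the rule's conditions; no change.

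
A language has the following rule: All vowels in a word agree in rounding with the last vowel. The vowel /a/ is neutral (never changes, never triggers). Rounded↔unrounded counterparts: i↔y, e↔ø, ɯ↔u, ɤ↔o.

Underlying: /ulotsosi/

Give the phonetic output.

/u/ harmonizes with /i/ ([-round]) → [ɯ]
/o/ harmonizes with /i/ ([-round]) → [ɤ]
/o/ harmonizes with /i/ ([-round]) → [ɤ]

[ɯlɤtsɤsi]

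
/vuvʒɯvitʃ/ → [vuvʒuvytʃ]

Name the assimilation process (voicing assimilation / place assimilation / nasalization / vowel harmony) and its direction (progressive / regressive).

/ɯ/→[u] /i/→[y].
Vowels agree with the first vowel, so the harmony is progressive.

vowel harmony, progressive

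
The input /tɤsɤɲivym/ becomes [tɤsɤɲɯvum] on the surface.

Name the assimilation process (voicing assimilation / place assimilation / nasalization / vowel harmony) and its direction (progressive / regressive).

vowel harmony, progressive

/i/→[ɯ] /y/→[u].
Vowels agree with the first vowel, so the harmony is progressive.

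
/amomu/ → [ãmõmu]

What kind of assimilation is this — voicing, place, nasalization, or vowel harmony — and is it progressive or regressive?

/a/→[ã] /o/→[õ].
Each target copies a feature from the following segment, so the direction is regressive.

nasalization, regressive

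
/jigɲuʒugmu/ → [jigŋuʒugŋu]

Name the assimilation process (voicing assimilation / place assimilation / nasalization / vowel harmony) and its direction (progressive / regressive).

place assimilation, progressive

/ɲ/→[ŋ] /m/→[ŋ].
Each target copies a feature from the preceding segment, so the direction is progressive.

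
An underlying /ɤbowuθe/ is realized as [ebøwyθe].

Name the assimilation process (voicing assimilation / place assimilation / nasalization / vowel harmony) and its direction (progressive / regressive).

/ɤ/→[e] /o/→[ø] /u/→[y].
Vowels agree with the last vowel, so the harmony is regressive.

vowel harmony, regressive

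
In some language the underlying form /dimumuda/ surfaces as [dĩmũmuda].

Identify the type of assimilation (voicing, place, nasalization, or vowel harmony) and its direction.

nasalization, regressive

/i/→[ĩ] /u/→[ũ].
Each target copies a feature from the following segment, so the direction is regressive.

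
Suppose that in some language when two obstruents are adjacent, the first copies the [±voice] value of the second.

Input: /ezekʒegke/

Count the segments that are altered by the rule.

2

/k/ before /ʒ/ (voiced) → [g]
/g/ before /k/ (voiceless) → [k]
2 segments change.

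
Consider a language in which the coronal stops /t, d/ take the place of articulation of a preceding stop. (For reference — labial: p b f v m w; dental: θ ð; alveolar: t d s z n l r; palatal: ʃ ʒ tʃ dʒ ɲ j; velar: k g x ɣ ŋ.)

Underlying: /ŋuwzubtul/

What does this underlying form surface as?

/t/ after /b/ (labial) → [p]

[ŋuwzubpul]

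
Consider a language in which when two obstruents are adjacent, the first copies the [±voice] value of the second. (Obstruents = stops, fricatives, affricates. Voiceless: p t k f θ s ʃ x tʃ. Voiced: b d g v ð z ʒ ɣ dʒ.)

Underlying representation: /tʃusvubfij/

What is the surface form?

[tʃuzvupfij]

/s/ before /v/ (voiced) → [z]
/b/ before /f/ (voiceless) → [p]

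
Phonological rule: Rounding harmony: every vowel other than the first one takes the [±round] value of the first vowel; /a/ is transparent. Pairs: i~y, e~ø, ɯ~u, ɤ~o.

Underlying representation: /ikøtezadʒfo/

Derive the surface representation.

/ø/ harmonizes with /i/ ([-round]) → [e]
/o/ harmonizes with /i/ ([-round]) → [ɤ]

[iketezadʒfɤ]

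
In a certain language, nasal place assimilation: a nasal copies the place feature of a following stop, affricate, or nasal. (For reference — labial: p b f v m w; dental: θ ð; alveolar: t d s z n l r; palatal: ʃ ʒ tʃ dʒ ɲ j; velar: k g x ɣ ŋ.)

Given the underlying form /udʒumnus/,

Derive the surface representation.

/m/ before /n/ (alveolar) → [n]

[udʒunnus]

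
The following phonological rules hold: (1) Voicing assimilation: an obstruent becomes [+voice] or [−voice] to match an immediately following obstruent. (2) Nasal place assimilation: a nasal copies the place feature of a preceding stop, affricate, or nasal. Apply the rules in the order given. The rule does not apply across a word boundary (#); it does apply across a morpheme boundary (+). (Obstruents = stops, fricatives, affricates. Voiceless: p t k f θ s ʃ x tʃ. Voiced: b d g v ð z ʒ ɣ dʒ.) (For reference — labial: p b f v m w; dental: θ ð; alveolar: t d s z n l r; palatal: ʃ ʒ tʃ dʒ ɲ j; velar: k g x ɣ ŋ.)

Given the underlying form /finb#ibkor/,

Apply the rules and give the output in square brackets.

Rule 1: /b/ before /k/ (voiceless) → [p]
After rule 1: finb#ipkor
Rule 2: no segment meets the rule's conditions; no change.

[finb#ipkor]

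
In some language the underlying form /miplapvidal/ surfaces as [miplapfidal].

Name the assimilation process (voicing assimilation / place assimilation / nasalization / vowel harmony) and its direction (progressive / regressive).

/v/→[f].
Each target copies a feature from the preceding segment, so the direction is progressive.

voicing assimilation, progressive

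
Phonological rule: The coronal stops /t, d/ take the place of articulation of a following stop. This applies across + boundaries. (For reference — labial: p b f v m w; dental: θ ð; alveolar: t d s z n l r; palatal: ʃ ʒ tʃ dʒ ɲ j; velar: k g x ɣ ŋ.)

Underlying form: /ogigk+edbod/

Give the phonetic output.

[ogigk+ebbod]

/d/ before /b/ (labial) → [b]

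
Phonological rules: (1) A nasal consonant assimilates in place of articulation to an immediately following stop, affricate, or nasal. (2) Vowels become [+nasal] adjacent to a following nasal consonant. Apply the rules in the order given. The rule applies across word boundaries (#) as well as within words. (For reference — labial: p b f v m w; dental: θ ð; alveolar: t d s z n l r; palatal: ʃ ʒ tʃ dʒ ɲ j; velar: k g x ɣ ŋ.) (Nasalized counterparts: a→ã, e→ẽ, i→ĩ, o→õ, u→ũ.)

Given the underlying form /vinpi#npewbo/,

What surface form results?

Rule 1: /n/ before /p/ (labial) → [m]
Rule 1: /n/ before /p/ (labial) → [m]
After rule 1: vimpi#mpewbo
Rule 2: /i/ before nasal /m/ → [ĩ]
Rule 2: /i/ before nasal /m/ → [ĩ]

[vĩmpĩ#mpewbo]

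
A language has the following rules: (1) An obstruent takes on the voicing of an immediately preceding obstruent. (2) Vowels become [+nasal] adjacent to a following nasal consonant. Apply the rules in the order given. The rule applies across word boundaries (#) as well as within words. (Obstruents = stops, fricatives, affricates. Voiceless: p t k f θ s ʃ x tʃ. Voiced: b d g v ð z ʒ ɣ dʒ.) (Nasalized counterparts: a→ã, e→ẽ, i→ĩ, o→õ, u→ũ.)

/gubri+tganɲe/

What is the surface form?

Rule 1: /g/ after /t/ (voiceless) → [k]
After rule 1: gubri+tkanɲe
Rule 2: /a/ before nasal /n/ → [ã]

[gubri+tkãnɲe]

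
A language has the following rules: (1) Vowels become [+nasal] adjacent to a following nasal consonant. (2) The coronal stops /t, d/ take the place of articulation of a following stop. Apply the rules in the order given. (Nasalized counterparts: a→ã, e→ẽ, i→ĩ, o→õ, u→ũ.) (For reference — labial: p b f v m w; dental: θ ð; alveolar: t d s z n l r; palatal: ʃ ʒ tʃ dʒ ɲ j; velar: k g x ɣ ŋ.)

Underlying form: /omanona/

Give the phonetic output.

[õmãnõna]

Rule 1: /o/ before nasal /m/ → [õ]
Rule 1: /a/ before nasal /n/ → [ã]
Rule 1: /o/ before nasal /n/ → [õ]
After rule 1: õmãnõna
Rule 2: no segment meets the rule's conditions; no change.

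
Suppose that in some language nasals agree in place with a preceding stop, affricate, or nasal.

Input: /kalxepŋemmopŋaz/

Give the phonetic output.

[kalxepmemmopmaz]

/ŋ/ after /p/ (labial) → [m]
/ŋ/ after /p/ (labial) → [m]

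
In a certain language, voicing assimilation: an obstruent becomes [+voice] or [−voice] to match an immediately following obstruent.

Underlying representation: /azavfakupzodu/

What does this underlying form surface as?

[azaffakubzodu]

/v/ before /f/ (voiceless) → [f]
/p/ before /z/ (voiced) → [b]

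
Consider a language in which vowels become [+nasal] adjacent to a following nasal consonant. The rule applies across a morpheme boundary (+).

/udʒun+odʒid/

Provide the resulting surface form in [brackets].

[udʒũn+odʒid]

/u/ before nasal /n/ → [ũ]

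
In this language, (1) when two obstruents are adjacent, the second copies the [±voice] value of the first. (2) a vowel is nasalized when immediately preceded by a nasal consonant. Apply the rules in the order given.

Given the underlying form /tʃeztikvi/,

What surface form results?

[tʃezdikfi]

Rule 1: /t/ after /z/ (voiced) → [d]
Rule 1: /v/ after /k/ (voiceless) → [f]
After rule 1: tʃezdikfi
Rule 2: no segment meets the rule's conditions; no change.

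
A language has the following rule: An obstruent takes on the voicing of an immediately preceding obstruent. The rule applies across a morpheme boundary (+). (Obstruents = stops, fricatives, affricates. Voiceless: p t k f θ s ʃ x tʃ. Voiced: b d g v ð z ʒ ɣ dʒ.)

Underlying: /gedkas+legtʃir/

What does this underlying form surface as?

/k/ after /d/ (voiced) → [g]
/tʃ/ after /g/ (voiced) → [dʒ]

[gedgas+legdʒir]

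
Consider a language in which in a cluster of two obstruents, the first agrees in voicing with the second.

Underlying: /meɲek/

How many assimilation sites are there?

No segment meets the rule's conditions.

0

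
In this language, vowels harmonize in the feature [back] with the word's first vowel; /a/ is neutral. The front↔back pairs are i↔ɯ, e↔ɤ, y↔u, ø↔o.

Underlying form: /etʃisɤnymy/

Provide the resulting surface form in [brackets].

/ɤ/ harmonizes with /e/ ([-back]) → [e]

[etʃisenymy]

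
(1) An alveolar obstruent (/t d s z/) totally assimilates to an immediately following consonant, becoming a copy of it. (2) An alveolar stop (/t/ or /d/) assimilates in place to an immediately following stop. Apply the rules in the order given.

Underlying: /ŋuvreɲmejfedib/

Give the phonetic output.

[ŋuvreɲmejfedib]

Rule 1: no segment meets the rule's conditions; no change.
After rule 1: ŋuvreɲmejfedib
Rule 2: no segment meets the rule's conditions; no change.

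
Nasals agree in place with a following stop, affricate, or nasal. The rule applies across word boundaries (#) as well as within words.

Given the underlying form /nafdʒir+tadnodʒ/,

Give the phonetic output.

[nafdʒir+tadnodʒ]

no segment meets the rule's conditions; no change.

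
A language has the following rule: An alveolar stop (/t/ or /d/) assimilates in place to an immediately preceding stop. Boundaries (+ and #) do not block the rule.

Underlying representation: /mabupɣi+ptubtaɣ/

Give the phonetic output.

/t/ after /p/ (labial) → [p]
/t/ after /b/ (labial) → [p]

[mabupɣi+ppubpaɣ]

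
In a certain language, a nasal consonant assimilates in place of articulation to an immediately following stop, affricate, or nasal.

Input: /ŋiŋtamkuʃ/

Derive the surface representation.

/ŋ/ before /t/ (alveolar) → [n]
/m/ before /k/ (velar) → [ŋ]

[ŋintaŋkuʃ]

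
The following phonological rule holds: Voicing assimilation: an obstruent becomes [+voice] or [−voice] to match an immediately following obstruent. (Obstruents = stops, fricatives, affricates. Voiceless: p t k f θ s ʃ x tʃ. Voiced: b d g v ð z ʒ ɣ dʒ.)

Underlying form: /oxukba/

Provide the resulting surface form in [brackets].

[oxugba]

/k/ before /b/ (voiced) → [g]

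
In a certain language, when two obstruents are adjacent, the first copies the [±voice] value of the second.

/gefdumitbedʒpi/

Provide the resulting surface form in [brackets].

/f/ before /d/ (voiced) → [v]
/t/ before /b/ (voiced) → [d]
/dʒ/ before /p/ (voiceless) → [tʃ]

[gevdumidbetʃpi]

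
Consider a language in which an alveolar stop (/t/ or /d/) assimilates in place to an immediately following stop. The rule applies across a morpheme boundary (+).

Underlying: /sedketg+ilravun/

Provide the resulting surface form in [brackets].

[segkekg+ilravun]

/d/ before /k/ (velar) → [g]
/t/ before /g/ (velar) → [k]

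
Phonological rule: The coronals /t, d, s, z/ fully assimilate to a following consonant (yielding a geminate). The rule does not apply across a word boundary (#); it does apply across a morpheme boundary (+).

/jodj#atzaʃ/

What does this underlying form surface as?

[jojj#azzaʃ]

/d/ before /j/ → [j] (total assimilation)
/t/ before /z/ → [z] (total assimilation)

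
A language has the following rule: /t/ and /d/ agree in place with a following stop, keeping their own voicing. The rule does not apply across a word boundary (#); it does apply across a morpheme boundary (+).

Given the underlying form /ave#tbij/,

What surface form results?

[ave#pbij]

/t/ before /b/ (labial) → [p]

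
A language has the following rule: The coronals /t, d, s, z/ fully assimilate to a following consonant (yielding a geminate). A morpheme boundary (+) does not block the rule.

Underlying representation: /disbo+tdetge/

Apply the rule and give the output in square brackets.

/s/ before /b/ → [b] (total assimilation)
/t/ before /d/ → [d] (total assimilation)
/t/ before /g/ → [g] (total assimilation)

[dibbo+ddegge]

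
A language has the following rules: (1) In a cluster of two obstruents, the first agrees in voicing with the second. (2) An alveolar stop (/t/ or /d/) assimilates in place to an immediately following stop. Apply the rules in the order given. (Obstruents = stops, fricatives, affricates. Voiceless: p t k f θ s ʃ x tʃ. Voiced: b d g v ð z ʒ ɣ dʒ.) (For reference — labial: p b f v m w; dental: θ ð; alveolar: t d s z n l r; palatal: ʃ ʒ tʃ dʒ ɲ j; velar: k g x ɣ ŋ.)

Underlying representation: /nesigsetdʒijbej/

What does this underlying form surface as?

Rule 1: /g/ before /s/ (voiceless) → [k]
Rule 1: /t/ before /dʒ/ (voiced) → [d]
After rule 1: nesikseddʒijbej
Rule 2: no segment meets the rule's conditions; no change.

[nesikseddʒijbej]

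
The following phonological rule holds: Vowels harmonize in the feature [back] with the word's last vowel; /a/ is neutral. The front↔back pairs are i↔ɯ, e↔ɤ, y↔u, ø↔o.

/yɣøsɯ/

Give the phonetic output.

[uɣosɯ]

/y/ harmonizes with /ɯ/ ([+back]) → [u]
/ø/ harmonizes with /ɯ/ ([+back]) → [o]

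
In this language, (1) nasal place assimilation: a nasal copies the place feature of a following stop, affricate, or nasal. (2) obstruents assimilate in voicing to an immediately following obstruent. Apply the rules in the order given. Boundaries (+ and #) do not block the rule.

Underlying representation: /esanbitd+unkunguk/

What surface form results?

[esambidd+uŋkuŋguk]

Rule 1: /n/ before /b/ (labial) → [m]
Rule 1: /n/ before /k/ (velar) → [ŋ]
Rule 1: /n/ before /g/ (velar) → [ŋ]
After rule 1: esambitd+uŋkuŋguk
Rule 2: /t/ before /d/ (voiced) → [d]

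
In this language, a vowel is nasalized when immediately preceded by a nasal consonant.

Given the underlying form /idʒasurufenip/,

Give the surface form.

/i/ after nasal /n/ → [ĩ]

[idʒasurufenĩp]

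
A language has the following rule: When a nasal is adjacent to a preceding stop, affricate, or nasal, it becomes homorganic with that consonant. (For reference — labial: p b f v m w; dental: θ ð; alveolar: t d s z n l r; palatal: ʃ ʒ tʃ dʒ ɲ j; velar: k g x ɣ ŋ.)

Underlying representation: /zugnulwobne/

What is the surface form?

[zugŋulwobme]

/n/ after /g/ (velar) → [ŋ]
/n/ after /b/ (labial) → [m]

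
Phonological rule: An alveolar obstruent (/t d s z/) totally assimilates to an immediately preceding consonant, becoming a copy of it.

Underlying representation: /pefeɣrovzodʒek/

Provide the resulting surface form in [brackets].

/z/ after /v/ → [v] (total assimilation)

[pefeɣrovvodʒek]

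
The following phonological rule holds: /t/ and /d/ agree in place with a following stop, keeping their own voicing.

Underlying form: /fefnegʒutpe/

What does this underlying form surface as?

/t/ before /p/ (labial) → [p]

[fefnegʒuppe]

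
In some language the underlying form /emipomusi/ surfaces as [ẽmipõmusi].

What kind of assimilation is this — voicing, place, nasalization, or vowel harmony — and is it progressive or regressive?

/e/→[ẽ] /o/→[õ].
Each target copies a feature from the following segment, so the direction is regressive.

nasalization, regressive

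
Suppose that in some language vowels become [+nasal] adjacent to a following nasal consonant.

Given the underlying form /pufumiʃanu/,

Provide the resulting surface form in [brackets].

/u/ before nasal /m/ → [ũ]
/a/ before nasal /n/ → [ã]

[pufũmiʃãnu]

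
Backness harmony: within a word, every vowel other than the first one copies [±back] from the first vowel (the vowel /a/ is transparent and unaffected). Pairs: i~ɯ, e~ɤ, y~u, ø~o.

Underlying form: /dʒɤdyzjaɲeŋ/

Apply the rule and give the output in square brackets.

/y/ harmonizes with /ɤ/ ([+back]) → [u]
/e/ harmonizes with /ɤ/ ([+back]) → [ɤ]

[dʒɤduzjaɲɤŋ]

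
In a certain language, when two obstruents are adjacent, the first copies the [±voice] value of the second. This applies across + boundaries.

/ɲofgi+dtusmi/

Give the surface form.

/f/ before /g/ (voiced) → [v]
/d/ before /t/ (voiceless) → [t]

[ɲovgi+ttusmi]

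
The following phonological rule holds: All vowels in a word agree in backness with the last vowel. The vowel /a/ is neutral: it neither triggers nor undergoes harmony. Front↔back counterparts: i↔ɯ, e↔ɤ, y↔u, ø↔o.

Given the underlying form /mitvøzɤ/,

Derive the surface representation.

/i/ harmonizes with /ɤ/ ([+back]) → [ɯ]
/ø/ harmonizes with /ɤ/ ([+back]) → [o]

[mɯtvozɤ]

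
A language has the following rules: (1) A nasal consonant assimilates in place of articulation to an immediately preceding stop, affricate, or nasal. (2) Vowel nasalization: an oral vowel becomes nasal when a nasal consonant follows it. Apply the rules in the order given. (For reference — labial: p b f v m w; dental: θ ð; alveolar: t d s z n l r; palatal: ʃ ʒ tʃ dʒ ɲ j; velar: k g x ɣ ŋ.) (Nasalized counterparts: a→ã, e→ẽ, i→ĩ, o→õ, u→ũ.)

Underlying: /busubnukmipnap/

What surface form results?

Rule 1: /n/ after /b/ (labial) → [m]
Rule 1: /m/ after /k/ (velar) → [ŋ]
Rule 1: /n/ after /p/ (labial) → [m]
After rule 1: busubmukŋipmap
Rule 2: no segment meets the rule's conditions; no change.

[busubmukŋipmap]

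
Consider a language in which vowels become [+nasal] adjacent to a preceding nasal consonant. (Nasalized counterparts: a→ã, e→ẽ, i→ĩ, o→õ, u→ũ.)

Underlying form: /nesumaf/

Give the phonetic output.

[nẽsumãf]

/e/ after nasal /n/ → [ẽ]
/a/ after nasal /m/ → [ã]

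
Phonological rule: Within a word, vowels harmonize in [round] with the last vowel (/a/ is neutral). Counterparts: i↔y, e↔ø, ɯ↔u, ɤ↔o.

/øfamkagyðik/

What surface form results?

/ø/ harmonizes with /i/ ([-round]) → [e]
/y/ harmonizes with /i/ ([-round]) → [i]

[efamkagiðik]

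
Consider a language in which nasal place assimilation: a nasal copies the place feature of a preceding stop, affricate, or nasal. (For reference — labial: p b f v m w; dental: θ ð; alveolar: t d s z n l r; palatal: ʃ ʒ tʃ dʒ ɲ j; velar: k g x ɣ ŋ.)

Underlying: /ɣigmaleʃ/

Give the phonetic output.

/m/ after /g/ (velar) → [ŋ]

[ɣigŋaleʃ]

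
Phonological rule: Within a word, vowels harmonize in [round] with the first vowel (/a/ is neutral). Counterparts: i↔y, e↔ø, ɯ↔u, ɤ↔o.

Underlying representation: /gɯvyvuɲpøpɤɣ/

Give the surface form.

/y/ harmonizes with /ɯ/ ([-round]) → [i]
/u/ harmonizes with /ɯ/ ([-round]) → [ɯ]
/ø/ harmonizes with /ɯ/ ([-round]) → [e]

[gɯvivɯɲpepɤɣ]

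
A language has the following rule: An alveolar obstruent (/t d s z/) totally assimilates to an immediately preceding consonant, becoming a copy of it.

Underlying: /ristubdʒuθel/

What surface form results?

[rissubdʒuθel]

/t/ after /s/ → [s] (total assimilation)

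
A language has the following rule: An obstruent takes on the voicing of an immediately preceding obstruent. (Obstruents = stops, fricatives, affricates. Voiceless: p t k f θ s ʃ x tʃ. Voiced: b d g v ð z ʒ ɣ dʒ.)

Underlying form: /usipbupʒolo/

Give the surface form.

[usippupʃolo]

/b/ after /p/ (voiceless) → [p]
/ʒ/ after /p/ (voiceless) → [ʃ]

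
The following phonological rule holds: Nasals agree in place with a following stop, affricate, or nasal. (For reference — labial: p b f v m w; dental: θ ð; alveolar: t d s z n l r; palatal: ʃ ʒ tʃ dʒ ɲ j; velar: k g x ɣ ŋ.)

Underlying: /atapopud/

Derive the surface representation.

no segment meets the rule's conditions; no change.

[atapopud]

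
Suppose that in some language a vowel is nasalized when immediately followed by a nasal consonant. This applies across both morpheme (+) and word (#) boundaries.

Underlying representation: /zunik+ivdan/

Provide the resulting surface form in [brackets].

[zũnik+ivdãn]

/u/ before nasal /n/ → [ũ]
/a/ before nasal /n/ → [ã]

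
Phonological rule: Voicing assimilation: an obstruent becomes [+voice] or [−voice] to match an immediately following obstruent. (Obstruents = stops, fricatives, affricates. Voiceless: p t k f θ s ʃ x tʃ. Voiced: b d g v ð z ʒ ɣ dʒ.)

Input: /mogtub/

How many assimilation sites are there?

1

/g/ before /t/ (voiceless) → [k]
1 segment changes.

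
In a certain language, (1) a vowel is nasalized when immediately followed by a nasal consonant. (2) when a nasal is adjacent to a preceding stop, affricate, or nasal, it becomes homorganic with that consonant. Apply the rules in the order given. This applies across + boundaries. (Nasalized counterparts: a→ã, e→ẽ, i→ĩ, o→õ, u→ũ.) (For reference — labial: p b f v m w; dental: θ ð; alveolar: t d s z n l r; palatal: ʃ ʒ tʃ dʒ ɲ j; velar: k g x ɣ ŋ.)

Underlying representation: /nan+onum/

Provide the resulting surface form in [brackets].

[nãn+õnũm]

Rule 1: /a/ before nasal /n/ → [ã]
Rule 1: /o/ before nasal /n/ → [õ]
Rule 1: /u/ before nasal /m/ → [ũ]
After rule 1: nãn+õnũm
Rule 2: no segment meets the rule's conditions; no change.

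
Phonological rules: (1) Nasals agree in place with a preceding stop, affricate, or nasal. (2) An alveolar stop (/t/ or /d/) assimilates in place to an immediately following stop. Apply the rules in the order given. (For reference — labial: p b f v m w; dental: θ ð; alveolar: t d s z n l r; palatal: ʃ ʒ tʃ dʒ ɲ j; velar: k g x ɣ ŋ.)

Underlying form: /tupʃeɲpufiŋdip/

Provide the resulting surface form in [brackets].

Rule 1: no segment meets the rule's conditions; no change.
After rule 1: tupʃeɲpufiŋdip
Rule 2: no segment meets the rule's conditions; no change.

[tupʃeɲpufiŋdip]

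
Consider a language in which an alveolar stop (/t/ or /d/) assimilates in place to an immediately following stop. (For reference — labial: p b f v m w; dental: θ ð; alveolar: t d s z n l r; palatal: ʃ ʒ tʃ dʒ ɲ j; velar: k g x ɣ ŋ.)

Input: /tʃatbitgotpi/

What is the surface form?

/t/ before /b/ (labial) → [p]
/t/ before /g/ (velar) → [k]
/t/ before /p/ (labial) → [p]

[tʃapbikgoppi]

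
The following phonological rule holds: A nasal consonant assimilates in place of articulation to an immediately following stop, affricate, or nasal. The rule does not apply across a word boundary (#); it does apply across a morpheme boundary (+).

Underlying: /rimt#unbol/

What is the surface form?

/m/ before /t/ (alveolar) → [n]
/n/ before /b/ (labial) → [m]

[rint#umbol]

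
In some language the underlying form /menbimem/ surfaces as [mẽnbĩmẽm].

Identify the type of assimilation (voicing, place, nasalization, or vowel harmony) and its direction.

nasalization, regressive

/e/→[ẽ] /i/→[ĩ] /e/→[ẽ].
Each target copies a feature from the following segment, so the direction is regressive.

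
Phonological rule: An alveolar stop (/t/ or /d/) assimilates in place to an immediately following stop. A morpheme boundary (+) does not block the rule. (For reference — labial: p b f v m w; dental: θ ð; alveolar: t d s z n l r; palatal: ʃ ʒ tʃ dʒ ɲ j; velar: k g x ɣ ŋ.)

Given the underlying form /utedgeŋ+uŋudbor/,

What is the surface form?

[uteggeŋ+uŋubbor]

/d/ before /g/ (velar) → [g]
/d/ before /b/ (labial) → [b]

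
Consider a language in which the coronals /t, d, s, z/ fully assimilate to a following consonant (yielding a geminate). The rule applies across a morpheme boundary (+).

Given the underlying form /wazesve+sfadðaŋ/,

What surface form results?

/s/ before /v/ → [v] (total assimilation)
/s/ before /f/ → [f] (total assimilation)
/d/ before /ð/ → [ð] (total assimilation)

[wazevve+ffaððaŋ]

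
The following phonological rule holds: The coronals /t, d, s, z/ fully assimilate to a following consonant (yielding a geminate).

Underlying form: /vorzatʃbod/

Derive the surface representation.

[vorzatʃbod]

no segment meets the rule's conditions; no change.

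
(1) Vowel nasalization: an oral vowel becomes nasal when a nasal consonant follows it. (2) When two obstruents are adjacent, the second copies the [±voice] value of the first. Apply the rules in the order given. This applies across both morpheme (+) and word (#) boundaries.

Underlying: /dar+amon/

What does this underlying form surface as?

[dar+ãmõn]

Rule 1: /a/ before nasal /m/ → [ã]
Rule 1: /o/ before nasal /n/ → [õ]
After rule 1: dar+ãmõn
Rule 2: no segment meets the rule's conditions; no change.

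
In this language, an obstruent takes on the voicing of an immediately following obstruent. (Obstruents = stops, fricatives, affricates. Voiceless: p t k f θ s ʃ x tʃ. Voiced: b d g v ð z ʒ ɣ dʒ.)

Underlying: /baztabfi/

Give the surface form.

[bastapfi]

/z/ before /t/ (voiceless) → [s]
/b/ before /f/ (voiceless) → [p]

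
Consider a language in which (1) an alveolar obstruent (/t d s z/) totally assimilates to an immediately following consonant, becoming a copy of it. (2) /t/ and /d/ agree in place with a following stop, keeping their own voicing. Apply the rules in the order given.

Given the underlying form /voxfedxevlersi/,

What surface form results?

Rule 1: /d/ before /x/ → [x] (total assimilation)
After rule 1: voxfexxevlersi
Rule 2: no segment meets the rule's conditions; no change.

[voxfexxevlersi]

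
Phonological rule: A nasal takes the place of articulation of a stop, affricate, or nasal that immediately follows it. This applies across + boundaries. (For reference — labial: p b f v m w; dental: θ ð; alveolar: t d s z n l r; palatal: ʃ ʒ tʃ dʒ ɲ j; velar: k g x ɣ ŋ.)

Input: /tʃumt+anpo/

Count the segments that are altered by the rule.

2

/m/ before /t/ (alveolar) → [n]
/n/ before /p/ (labial) → [m]
2 segments change.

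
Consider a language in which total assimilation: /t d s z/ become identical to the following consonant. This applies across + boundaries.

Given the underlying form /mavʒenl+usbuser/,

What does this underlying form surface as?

/s/ before /b/ → [b] (total assimilation)

[mavʒenl+ubbuser]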